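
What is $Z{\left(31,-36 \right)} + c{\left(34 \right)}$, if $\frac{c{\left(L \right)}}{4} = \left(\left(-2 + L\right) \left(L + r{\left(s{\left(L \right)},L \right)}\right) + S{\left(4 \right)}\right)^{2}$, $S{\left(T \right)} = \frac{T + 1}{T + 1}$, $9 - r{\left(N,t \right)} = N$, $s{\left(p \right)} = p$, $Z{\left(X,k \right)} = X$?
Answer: $334115$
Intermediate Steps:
$r{\left(N,t \right)} = 9 - N$
$S{\left(T \right)} = 1$ ($S{\left(T \right)} = \frac{1 + T}{1 + T} = 1$)
$c{\left(L \right)} = 4 \left(-17 + 9 L\right)^{2}$ ($c{\left(L \right)} = 4 \left(\left(-2 + L\right) \left(L - \left(-9 + L\right)\right) + 1\right)^{2} = 4 \left(\left(-2 + L\right) 9 + 1\right)^{2} = 4 \left(\left(-18 + 9 L\right) + 1\right)^{2} = 4 \left(-17 + 9 L\right)^{2}$)
$Z{\left(31,-36 \right)} + c{\left(34 \right)} = 31 + \left(1156 - 41616 + 324 \cdot 34^{2}\right) = 31 + \left(1156 - 41616 + 324 \cdot 1156\right) = 31 + \left(1156 - 41616 + 374544\right) = 31 + 334084 = 334115$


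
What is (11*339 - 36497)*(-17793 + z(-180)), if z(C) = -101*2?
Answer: 589660160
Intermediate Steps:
z(C) = -202
(11*339 - 36497)*(-17793 + z(-180)) = (11*339 - 36497)*(-17793 - 202) = (3729 - 36497)*(-17995) = -32768*(-17995) = 589660160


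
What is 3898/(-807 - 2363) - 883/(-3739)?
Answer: -5887756/5926315 ≈ -0.99349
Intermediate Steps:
3898/(-807 - 2363) - 883/(-3739) = 3898/(-3170) - 883*(-1/3739) = 3898*(-1/3170) + 883/3739 = -1949/1585 + 883/3739 = -5887756/5926315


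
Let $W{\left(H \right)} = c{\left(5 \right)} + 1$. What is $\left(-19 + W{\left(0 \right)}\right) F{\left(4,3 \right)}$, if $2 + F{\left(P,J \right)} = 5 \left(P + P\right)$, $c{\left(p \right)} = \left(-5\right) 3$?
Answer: $-1254$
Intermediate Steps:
$c{\left(p \right)} = -15$
$W{\left(H \right)} = -14$ ($W{\left(H \right)} = -15 + 1 = -14$)
$F{\left(P,J \right)} = -2 + 10 P$ ($F{\left(P,J \right)} = -2 + 5 \left(P + P\right) = -2 + 5 \cdot 2 P = -2 + 10 P$)
$\left(-19 + W{\left(0 \right)}\right) F{\left(4,3 \right)} = \left(-19 - 14\right) \left(-2 + 10 \cdot 4\right) = - 33 \left(-2 + 40\right) = \left(-33\right) 38 = -1254$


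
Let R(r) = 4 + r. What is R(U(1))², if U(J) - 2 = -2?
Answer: 16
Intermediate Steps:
U(J) = 0 (U(J) = 2 - 2 = 0)
R(U(1))² = (4 + 0)² = 4² = 16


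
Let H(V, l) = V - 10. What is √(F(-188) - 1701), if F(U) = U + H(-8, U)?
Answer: I*√1907 ≈ 43.669*I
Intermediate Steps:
H(V, l) = -10 + V
F(U) = -18 + U (F(U) = U + (-10 - 8) = U - 18 = -18 + U)
√(F(-188) - 1701) = √((-18 - 188) - 1701) = √(-206 - 1701) = √(-1907) = I*√1907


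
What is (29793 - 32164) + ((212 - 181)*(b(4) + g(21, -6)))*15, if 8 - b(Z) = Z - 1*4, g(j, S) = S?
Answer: -1441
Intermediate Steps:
b(Z) = 12 - Z (b(Z) = 8 - (Z - 1*4) = 8 - (Z - 4) = 8 - (-4 + Z) = 8 + (4 - Z) = 12 - Z)
(29793 - 32164) + ((212 - 181)*(b(4) + g(21, -6)))*15 = (29793 - 32164) + ((212 - 181)*((12 - 1*4) - 6))*15 = -2371 + (31*((12 - 4) - 6))*15 = -2371 + (31*(8 - 6))*15 = -2371 + (31*2)*15 = -2371 + 62*15 = -2371 + 930 = -1441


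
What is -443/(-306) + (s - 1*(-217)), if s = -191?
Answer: 8399/306 ≈ 27.448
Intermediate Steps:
-443/(-306) + (s - 1*(-217)) = -443/(-306) + (-191 - 1*(-217)) = -443*(-1/306) + (-191 + 217) = 443/306 + 26 = 8399/306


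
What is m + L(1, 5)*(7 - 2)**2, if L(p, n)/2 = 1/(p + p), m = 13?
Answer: 38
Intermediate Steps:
L(p, n) = 1/p (L(p, n) = 2/(p + p) = 2/((2*p)) = 2*(1/(2*p)) = 1/p)
m + L(1, 5)*(7 - 2)**2 = 13 + (7 - 2)**2/1 = 13 + 1*5**2 = 13 + 1*25 = 13 + 25 = 38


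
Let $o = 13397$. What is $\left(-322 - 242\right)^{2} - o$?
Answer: $304699$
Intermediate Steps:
$\left(-322 - 242\right)^{2} - o = \left(-322 - 242\right)^{2} - 13397 = \left(-564\right)^{2} - 13397 = 318096 - 13397 = 304699$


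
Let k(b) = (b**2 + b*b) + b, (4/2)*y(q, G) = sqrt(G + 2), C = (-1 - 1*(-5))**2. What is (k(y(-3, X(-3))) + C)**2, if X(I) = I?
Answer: 240 + 31*I/2 ≈ 240.0 + 15.5*I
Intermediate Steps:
C = 16 (C = (-1 + 5)**2 = 4**2 = 16)
y(q, G) = sqrt(2 + G)/2 (y(q, G) = sqrt(G + 2)/2 = sqrt(2 + G)/2)
k(b) = b + 2*b**2 (k(b) = (b**2 + b**2) + b = 2*b**2 + b = b + 2*b**2)
(k(y(-3, X(-3))) + C)**2 = ((sqrt(2 - 3)/2)*(1 + 2*(sqrt(2 - 3)/2)) + 16)**2 = ((sqrt(-1)/2)*(1 + 2*(sqrt(-1)/2)) + 16)**2 = ((I/2)*(1 + 2*(I/2)) + 16)**2 = ((I/2)*(1 + I) + 16)**2 = (I*(1 + I)/2 + 16)**2 = (16 + I*(1 + I)/2)**2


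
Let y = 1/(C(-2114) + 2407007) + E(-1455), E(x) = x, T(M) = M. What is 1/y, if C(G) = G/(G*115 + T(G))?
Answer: -279212813/406254642799 ≈ -0.00068729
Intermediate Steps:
C(G) = 1/116 (C(G) = G/(G*115 + G) = G/(115*G + G) = G/((116*G)) = (1/(116*G))*G = 1/116)
y = -406254642799/279212813 (y = 1/(1/116 + 2407007) - 1455 = 1/(279212813/116) - 1455 = 116/279212813 - 1455 = -406254642799/279212813 ≈ -1455.0)
1/y = 1/(-406254642799/279212813) = -279212813/406254642799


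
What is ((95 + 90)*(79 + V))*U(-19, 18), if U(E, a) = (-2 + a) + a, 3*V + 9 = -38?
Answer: 1195100/3 ≈ 3.9837e+5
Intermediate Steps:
V = -47/3 (V = -3 + (⅓)*(-38) = -3 - 38/3 = -47/3 ≈ -15.667)
U(E, a) = -2 + 2*a
((95 + 90)*(79 + V))*U(-19, 18) = ((95 + 90)*(79 - 47/3))*(-2 + 2*18) = (185*(190/3))*(-2 + 36) = (35150/3)*34 = 1195100/3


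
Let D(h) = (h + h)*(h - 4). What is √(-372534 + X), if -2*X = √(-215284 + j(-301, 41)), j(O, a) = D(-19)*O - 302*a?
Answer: √(-372534 - I*√122685) ≈ 0.287 - 610.36*I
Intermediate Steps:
D(h) = 2*h*(-4 + h) (D(h) = (2*h)*(-4 + h) = 2*h*(-4 + h))
j(O, a) = -302*a + 874*O (j(O, a) = (2*(-19)*(-4 - 19))*O - 302*a = (2*(-19)*(-23))*O - 302*a = 874*O - 302*a = -302*a + 874*O)
X = -I*√122685 (X = -√(-215284 + (-302*41 + 874*(-301)))/2 = -√(-215284 + (-12382 - 263074))/2 = -√(-215284 - 275456)/2 = -I*√122685 ≈ -350.26*I)
√(-372534 + X) = √(-372534 - I*√122685)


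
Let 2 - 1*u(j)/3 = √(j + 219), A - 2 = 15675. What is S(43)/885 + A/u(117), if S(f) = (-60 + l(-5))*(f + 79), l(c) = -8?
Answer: -2000617/48970 - 15677*√21/249 ≈ -329.37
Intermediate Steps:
A = 15677 (A = 2 + 15675 = 15677)
u(j) = 6 - 3*√(219 + j) (u(j) = 6 - 3*√(j + 219) = 6 - 3*√(219 + j))
S(f) = -5372 - 68*f (S(f) = (-60 - 8)*(f + 79) = -68*(79 + f) = -5372 - 68*f)
S(43)/885 + A/u(117) = (-5372 - 68*43)/885 + 15677/(6 - 3*√(219 + 117)) = (-5372 - 2924)*(1/885) + 15677/(6 - 12*√21) = -8296*1/885 + 15677/(6 - 12*√21) = -8296/885 + 15677/(6 - 12*√21)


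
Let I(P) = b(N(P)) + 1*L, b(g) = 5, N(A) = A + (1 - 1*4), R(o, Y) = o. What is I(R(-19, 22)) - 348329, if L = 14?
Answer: -348310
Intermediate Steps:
N(A) = -3 + A (N(A) = A + (1 - 4) = A - 3 = -3 + A)
I(P) = 19 (I(P) = 5 + 1*14 = 5 + 14 = 19)
I(R(-19, 22)) - 348329 = 19 - 348329 = -348310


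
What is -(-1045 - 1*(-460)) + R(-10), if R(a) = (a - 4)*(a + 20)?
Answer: 445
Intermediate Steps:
R(a) = (-4 + a)*(20 + a)
-(-1045 - 1*(-460)) + R(-10) = -(-1045 - 1*(-460)) + (-80 + (-10)**2 + 16*(-10)) = -(-1045 + 460) + (-80 + 100 - 160) = -1*(-585) - 140 = 585 - 140 = 445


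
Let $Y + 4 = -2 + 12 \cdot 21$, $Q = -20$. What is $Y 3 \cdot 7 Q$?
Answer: $-103320$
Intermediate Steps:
$Y = 246$ ($Y = -4 + \left(-2 + 12 \cdot 21\right) = -4 + \left(-2 + 252\right) = -4 + 250 = 246$)
$Y 3 \cdot 7 Q = 246 \cdot 3 \cdot 7 \left(-20\right) = 246 \cdot 21 \left(-20\right) = 246 \left(-420\right) = -103320$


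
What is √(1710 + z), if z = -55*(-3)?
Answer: 25*√3 ≈ 43.301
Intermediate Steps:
z = 165
√(1710 + z) = √(1710 + 165) = √1875 = 25*√3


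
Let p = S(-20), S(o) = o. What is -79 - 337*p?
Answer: 6661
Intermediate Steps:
p = -20
-79 - 337*p = -79 - 337*(-20) = -79 + 6740 = 6661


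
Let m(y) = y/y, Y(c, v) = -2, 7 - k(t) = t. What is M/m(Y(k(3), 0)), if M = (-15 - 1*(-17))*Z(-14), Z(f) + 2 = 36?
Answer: 68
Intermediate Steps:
k(t) = 7 - t
m(y) = 1
Z(f) = 34 (Z(f) = -2 + 36 = 34)
M = 68 (M = (-15 - 1*(-17))*34 = (-15 + 17)*34 = 2*34 = 68)
M/m(Y(k(3), 0)) = 68/1 = 68*1 = 68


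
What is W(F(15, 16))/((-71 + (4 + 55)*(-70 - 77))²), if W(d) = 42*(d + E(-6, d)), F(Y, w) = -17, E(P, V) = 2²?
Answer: -273/38228768 ≈ -7.1412e-6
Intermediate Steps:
E(P, V) = 4
W(d) = 168 + 42*d (W(d) = 42*(d + 4) = 42*(4 + d) = 168 + 42*d)
W(F(15, 16))/((-71 + (4 + 55)*(-70 - 77))²) = (168 + 42*(-17))/((-71 + (4 + 55)*(-70 - 77))²) = (168 - 714)/((-71 + 59*(-147))²) = -546/(-71 - 8673)² = -546/((-8744)²) = -546/76457536 = -546*1/76457536 = -273/38228768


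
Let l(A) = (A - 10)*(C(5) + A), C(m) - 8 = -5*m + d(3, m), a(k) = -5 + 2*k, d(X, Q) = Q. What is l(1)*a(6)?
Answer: 693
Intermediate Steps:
C(m) = 8 - 4*m (C(m) = 8 + (-5*m + m) = 8 - 4*m)
l(A) = (-12 + A)*(-10 + A) (l(A) = (A - 10)*((8 - 4*5) + A) = (-10 + A)*((8 - 20) + A) = (-10 + A)*(-12 + A) = (-12 + A)*(-10 + A))
l(1)*a(6) = (120 + 1**2 - 22*1)*(-5 + 2*6) = (120 + 1 - 22)*(-5 + 12) = 99*7 = 693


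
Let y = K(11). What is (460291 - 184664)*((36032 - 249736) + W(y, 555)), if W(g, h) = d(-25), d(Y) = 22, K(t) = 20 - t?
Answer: -58896528614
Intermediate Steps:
y = 9 (y = 20 - 1*11 = 20 - 11 = 9)
W(g, h) = 22
(460291 - 184664)*((36032 - 249736) + W(y, 555)) = (460291 - 184664)*((36032 - 249736) + 22) = 275627*(-213704 + 22) = 275627*(-213682) = -58896528614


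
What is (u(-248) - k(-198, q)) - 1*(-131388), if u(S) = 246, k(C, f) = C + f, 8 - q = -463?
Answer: 131361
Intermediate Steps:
q = 471 (q = 8 - 1*(-463) = 8 + 463 = 471)
(u(-248) - k(-198, q)) - 1*(-131388) = (246 - (-198 + 471)) - 1*(-131388) = (246 - 1*273) + 131388 = (246 - 273) + 131388 = -27 + 131388 = 131361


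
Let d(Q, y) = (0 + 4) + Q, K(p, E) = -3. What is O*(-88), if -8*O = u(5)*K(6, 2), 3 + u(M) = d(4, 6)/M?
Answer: 231/5 ≈ 46.200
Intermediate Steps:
d(Q, y) = 4 + Q
u(M) = -3 + 8/M (u(M) = -3 + (4 + 4)/M = -3 + 8/M)
O = -21/40 (O = -(-3 + 8/5)*(-3)/8 = -(-7)*(-3)/40 = -1/8*21/5 = -21/40 ≈ -0.52500)
O*(-88) = -21/40*(-88) = 231/5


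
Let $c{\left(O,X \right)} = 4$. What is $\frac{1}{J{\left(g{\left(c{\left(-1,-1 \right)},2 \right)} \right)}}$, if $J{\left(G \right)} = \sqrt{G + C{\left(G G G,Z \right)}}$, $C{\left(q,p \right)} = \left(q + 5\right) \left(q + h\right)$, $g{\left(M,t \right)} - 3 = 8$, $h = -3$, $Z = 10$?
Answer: $\frac{\sqrt{1774219}}{1774219} \approx 0.00075075$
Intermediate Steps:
$g{\left(M,t \right)} = 11$ ($g{\left(M,t \right)} = 3 + 8 = 11$)
$C{\left(q,p \right)} = \left(-3 + q\right) \left(5 + q\right)$ ($C{\left(q,p \right)} = \left(q + 5\right) \left(q - 3\right) = \left(5 + q\right) \left(-3 + q\right) = \left(-3 + q\right) \left(5 + q\right)$)
$J{\left(G \right)} = \sqrt{-15 + G + G^{6} + 2 G^{3}}$ ($J{\left(G \right)} = \sqrt{G + \left(-15 + \left(G G G\right)^{2} + 2 G G G\right)} = \sqrt{G + \left(-15 + \left(G^{2} G\right)^{2} + 2 G^{2} G\right)} = \sqrt{G + \left(-15 + \left(G^{3}\right)^{2} + 2 G^{3}\right)} = \sqrt{G + \left(-15 + G^{6} + 2 G^{3}\right)} = \sqrt{-15 + G + G^{6} + 2 G^{3}}$)
$\frac{1}{J{\left(g{\left(c{\left(-1,-1 \right)},2 \right)} \right)}} = \frac{1}{\sqrt{-15 + 11 + 11^{6} + 2 \cdot 11^{3}}} = \frac{1}{\sqrt{-15 + 11 + 1771561 + 2 \cdot 1331}} = \frac{1}{\sqrt{-15 + 11 + 1771561 + 2662}} = \frac{1}{\sqrt{1774219}} = \frac{\sqrt{1774219}}{1774219}$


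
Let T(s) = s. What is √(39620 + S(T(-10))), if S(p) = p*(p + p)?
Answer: 2*√9955 ≈ 199.55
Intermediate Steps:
S(p) = 2*p² (S(p) = p*(2*p) = 2*p²)
√(39620 + S(T(-10))) = √(39620 + 2*(-10)²) = √(39620 + 2*100) = √(39620 + 200) = √39820 = 2*√9955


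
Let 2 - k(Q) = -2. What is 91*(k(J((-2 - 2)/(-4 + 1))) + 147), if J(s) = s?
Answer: 13741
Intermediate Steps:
k(Q) = 4 (k(Q) = 2 - 1*(-2) = 2 + 2 = 4)
91*(k(J((-2 - 2)/(-4 + 1))) + 147) = 91*(4 + 147) = 91*151 = 13741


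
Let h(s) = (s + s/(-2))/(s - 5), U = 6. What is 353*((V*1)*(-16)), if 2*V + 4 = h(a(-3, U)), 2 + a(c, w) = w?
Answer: 16944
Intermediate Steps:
a(c, w) = -2 + w
h(s) = s/(2*(-5 + s)) (h(s) = (s + s*(-½))/(-5 + s) = (s - s/2)/(-5 + s) = (s/2)/(-5 + s) = s/(2*(-5 + s)))
V = -3 (V = -2 + ((-2 + 6)/(2*(-5 + (-2 + 6))))/2 = -2 + ((½)*4/(-5 + 4))/2 = -2 + ((½)*4/(-1))/2 = -2 + ((½)*4*(-1))/2 = -2 + (½)*(-2) = -2 - 1 = -3)
353*((V*1)*(-16)) = 353*(-3*1*(-16)) = 353*(-3*(-16)) = 353*48 = 16944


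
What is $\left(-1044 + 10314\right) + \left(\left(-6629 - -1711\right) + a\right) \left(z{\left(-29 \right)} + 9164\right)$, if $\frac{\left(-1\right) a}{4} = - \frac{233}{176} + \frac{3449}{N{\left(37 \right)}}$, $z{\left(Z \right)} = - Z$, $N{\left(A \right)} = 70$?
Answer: $- \frac{72326149061}{1540} \approx -4.6965 \cdot 10^{7}$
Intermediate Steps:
$a = - \frac{295357}{1540}$ ($a = - 4 \left(- \frac{233}{176} + \frac{3449}{70}\right) = \left(-4\right) \frac{295357}{6160} = - \frac{295357}{1540} \approx -191.79$)
$\left(-1044 + 10314\right) + \left(\left(-6629 - -1711\right) + a\right) \left(z{\left(-29 \right)} + 9164\right) = \left(-1044 + 10314\right) + \left(\left(-6629 - -1711\right) - \frac{295357}{1540}\right) \left(\left(-1\right) \left(-29\right) + 9164\right) = 9270 + \left(\left(-6629 + 1711\right) - \frac{295357}{1540}\right) \left(29 + 9164\right) = 9270 + \left(-4918 - \frac{295357}{1540}\right) 9193 = 9270 - \frac{72340424861}{1540} = - \frac{72326149061}{1540}$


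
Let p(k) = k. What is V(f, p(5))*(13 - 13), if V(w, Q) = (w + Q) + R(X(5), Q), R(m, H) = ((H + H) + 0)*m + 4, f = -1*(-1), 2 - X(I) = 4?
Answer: 0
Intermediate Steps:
X(I) = -2 (X(I) = 2 - 1*4 = 2 - 4 = -2)
f = 1
R(m, H) = 4 + 2*H*m (R(m, H) = (2*H + 0)*m + 4 = (2*H)*m + 4 = 2*H*m + 4 = 4 + 2*H*m)
V(w, Q) = 4 + w - 3*Q (V(w, Q) = (w + Q) + (4 + 2*Q*(-2)) = (Q + w) + (4 - 4*Q) = 4 + w - 3*Q)
V(f, p(5))*(13 - 13) = (4 + 1 - 3*5)*(13 - 13) = (4 + 1 - 15)*0 = -10*0 = 0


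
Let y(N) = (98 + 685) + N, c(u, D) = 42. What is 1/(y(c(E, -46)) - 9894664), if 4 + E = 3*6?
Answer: -1/9893839 ≈ -1.0107e-7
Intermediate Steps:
E = 14 (E = -4 + 3*6 = -4 + 18 = 14)
y(N) = 783 + N
1/(y(c(E, -46)) - 9894664) = 1/((783 + 42) - 9894664) = 1/(825 - 9894664) = 1/(-9893839) = -1/9893839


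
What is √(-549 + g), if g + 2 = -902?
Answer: I*√1453 ≈ 38.118*I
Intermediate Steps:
g = -904 (g = -2 - 902 = -904)
√(-549 + g) = √(-549 - 904) = √(-1453) = I*√1453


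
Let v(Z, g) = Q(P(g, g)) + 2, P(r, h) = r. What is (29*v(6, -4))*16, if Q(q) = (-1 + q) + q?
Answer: -3248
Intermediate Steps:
Q(q) = -1 + 2*q
v(Z, g) = 1 + 2*g (v(Z, g) = (-1 + 2*g) + 2 = 1 + 2*g)
(29*v(6, -4))*16 = (29*(1 + 2*(-4)))*16 = (29*(1 - 8))*16 = (29*(-7))*16 = -203*16 = -3248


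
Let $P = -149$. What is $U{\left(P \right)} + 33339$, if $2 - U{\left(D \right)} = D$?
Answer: $33490$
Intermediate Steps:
$U{\left(D \right)} = 2 - D$
$U{\left(P \right)} + 33339 = \left(2 - -149\right) + 33339 = \left(2 + 149\right) + 33339 = 151 + 33339 = 33490$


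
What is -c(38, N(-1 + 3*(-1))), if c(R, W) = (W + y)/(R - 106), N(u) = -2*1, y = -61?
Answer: -63/68 ≈ -0.92647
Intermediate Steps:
N(u) = -2
c(R, W) = (-61 + W)/(-106 + R) (c(R, W) = (W - 61)/(R - 106) = (-61 + W)/(-106 + R))
-c(38, N(-1 + 3*(-1))) = -(-61 - 2)/(-106 + 38) = -(-63)/(-68) = -(-1)*(-63)/68 = -1*63/68 = -63/68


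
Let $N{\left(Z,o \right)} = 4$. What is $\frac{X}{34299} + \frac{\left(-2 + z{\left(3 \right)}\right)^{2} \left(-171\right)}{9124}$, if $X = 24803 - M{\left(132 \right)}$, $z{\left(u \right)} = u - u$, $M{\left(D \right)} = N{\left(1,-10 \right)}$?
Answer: $\frac{50701390}{78236019} \approx 0.64806$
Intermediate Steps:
$M{\left(D \right)} = 4$
$z{\left(u \right)} = 0$
$X = 24799$ ($X = 24803 - 4 = 24799$)
$\frac{X}{34299} + \frac{\left(-2 + z{\left(3 \right)}\right)^{2} \left(-171\right)}{9124} = \frac{24799}{34299} + \frac{\left(-2 + 0\right)^{2} \left(-171\right)}{9124} = 24799 \cdot \frac{1}{34299} + \left(-2\right)^{2} \left(-171\right) \frac{1}{9124} = \frac{24799}{34299} + 4 \left(-171\right) \frac{1}{9124} = \frac{24799}{34299} - \frac{171}{2281} = \frac{50701390}{78236019}$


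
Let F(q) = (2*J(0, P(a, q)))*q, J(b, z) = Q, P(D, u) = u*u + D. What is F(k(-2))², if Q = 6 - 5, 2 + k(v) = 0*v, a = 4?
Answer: 16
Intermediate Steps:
P(D, u) = D + u² (P(D, u) = u² + D = D + u²)
k(v) = -2 (k(v) = -2 + 0*v = -2 + 0 = -2)
Q = 1
J(b, z) = 1
F(q) = 2*q (F(q) = (2*1)*q = 2*q)
F(k(-2))² = (2*(-2))² = (-4)² = 16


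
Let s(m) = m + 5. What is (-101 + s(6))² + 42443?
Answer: 50543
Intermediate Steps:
s(m) = 5 + m
(-101 + s(6))² + 42443 = (-101 + (5 + 6))² + 42443 = (-101 + 11)² + 42443 = (-90)² + 42443 = 8100 + 42443 = 50543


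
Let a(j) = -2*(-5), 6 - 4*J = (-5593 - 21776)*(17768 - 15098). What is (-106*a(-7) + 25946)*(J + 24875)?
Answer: 455256620024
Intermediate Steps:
J = 18268809 (J = 3/2 - (-5593 - 21776)*(17768 - 15098)/4 = 3/2 - (-27369)*2670/4 = 3/2 - 1/4*(-73075230) = 3/2 + 36537615/2 = 18268809)
a(j) = 10
(-106*a(-7) + 25946)*(J + 24875) = (-106*10 + 25946)*(18268809 + 24875) = (-1060 + 25946)*18293684 = 24886*18293684 = 455256620024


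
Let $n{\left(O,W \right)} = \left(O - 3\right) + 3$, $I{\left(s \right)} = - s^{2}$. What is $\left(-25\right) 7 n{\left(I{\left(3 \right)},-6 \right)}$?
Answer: $1575$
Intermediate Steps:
$n{\left(O,W \right)} = O$ ($n{\left(O,W \right)} = \left(-3 + O\right) + 3 = O$)
$\left(-25\right) 7 n{\left(I{\left(3 \right)},-6 \right)} = \left(-25\right) 7 \left(- 3^{2}\right) = - 175 \left(\left(-1\right) 9\right) = \left(-175\right) \left(-9\right) = 1575$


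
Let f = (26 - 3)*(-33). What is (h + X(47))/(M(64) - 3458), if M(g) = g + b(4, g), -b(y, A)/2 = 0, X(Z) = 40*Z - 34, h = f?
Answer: -1087/3394 ≈ -0.32027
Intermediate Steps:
f = -759 (f = 23*(-33) = -759)
h = -759
X(Z) = -34 + 40*Z
b(y, A) = 0 (b(y, A) = -2*0 = 0)
M(g) = g (M(g) = g + 0 = g)
(h + X(47))/(M(64) - 3458) = (-759 + (-34 + 40*47))/(64 - 3458) = (-759 + (-34 + 1880))/(-3394) = (-759 + 1846)*(-1/3394) = 1087*(-1/3394) = -1087/3394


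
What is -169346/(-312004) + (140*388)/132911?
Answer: 19728001743/20734381822 ≈ 0.95146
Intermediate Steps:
-169346/(-312004) + (140*388)/132911 = -169346*(-1/312004) + 54320*(1/132911) = 84673/156002 + 54320/132911 = 19728001743/20734381822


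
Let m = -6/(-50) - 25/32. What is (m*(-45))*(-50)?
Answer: -23805/16 ≈ -1487.8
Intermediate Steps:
m = -529/800 (m = -6*(-1/50) - 25*1/32 = 3/25 - 25/32 = -529/800 ≈ -0.66125)
(m*(-45))*(-50) = -529/800*(-45)*(-50) = (4761/160)*(-50) = -23805/16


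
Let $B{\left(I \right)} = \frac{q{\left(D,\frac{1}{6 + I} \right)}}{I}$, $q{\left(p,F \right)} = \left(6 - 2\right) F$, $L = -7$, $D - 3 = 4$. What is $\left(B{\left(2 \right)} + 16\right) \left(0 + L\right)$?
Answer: $- \frac{455}{4} \approx -113.75$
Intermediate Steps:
$D = 7$ ($D = 3 + 4 = 7$)
$q{\left(p,F \right)} = 4 F$
$B{\left(I \right)} = \frac{4}{I \left(6 + I\right)}$ ($B{\left(I \right)} = \frac{4 \frac{1}{6 + I}}{I} = \frac{4}{I \left(6 + I\right)}$)
$\left(B{\left(2 \right)} + 16\right) \left(0 + L\right) = \left(\frac{4}{2 \left(6 + 2\right)} + 16\right) \left(0 - 7\right) = \left(4 \cdot \frac{1}{2} \cdot \frac{1}{8} + 16\right) \left(-7\right) = \left(\frac{1}{4} + 16\right) \left(-7\right) = \frac{65}{4} \left(-7\right) = - \frac{455}{4}$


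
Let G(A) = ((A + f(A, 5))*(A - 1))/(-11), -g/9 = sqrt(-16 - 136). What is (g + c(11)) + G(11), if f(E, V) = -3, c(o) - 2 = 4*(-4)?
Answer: -234/11 - 18*I*sqrt(38) ≈ -21.273 - 110.96*I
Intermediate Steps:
c(o) = -14 (c(o) = 2 + 4*(-4) = 2 - 16 = -14)
g = -18*I*sqrt(38) (g = -9*sqrt(-16 - 136) = -18*I*sqrt(38) ≈ -110.96*I)
G(A) = -(-1 + A)*(-3 + A)/11 (G(A) = ((A - 3)*(A - 1))/(-11) = ((-3 + A)*(-1 + A))*(-1/11) = ((-1 + A)*(-3 + A))*(-1/11) = -(-1 + A)*(-3 + A)/11)
(g + c(11)) + G(11) = (-18*I*sqrt(38) - 14) + (-3/11 - 1/11*11**2 + (4/11)*11) = (-14 - 18*I*sqrt(38)) + (-3/11 - 1/11*121 + 4) = (-14 - 18*I*sqrt(38)) + (-3/11 - 11 + 4) = (-14 - 18*I*sqrt(38)) - 80/11 = -234/11 - 18*I*sqrt(38)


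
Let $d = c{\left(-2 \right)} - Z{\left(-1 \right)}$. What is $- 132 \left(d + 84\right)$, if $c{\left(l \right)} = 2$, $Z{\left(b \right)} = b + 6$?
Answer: $-10692$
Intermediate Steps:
$Z{\left(b \right)} = 6 + b$
$d = -3$ ($d = 2 - \left(6 - 1\right) = 2 - 5 = -3$)
$- 132 \left(d + 84\right) = - 132 \left(-3 + 84\right) = \left(-132\right) 81 = -10692$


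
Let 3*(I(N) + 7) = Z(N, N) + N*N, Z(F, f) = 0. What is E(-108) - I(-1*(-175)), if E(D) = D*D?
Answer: 4388/3 ≈ 1462.7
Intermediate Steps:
E(D) = D**2
I(N) = -7 + N**2/3 (I(N) = -7 + (0 + N*N)/3 = -7 + (0 + N**2)/3 = -7 + N**2/3)
E(-108) - I(-1*(-175)) = (-108)**2 - (-7 + (-1*(-175))**2/3) = 11664 - (-7 + (1/3)*175**2) = 11664 - (-7 + (1/3)*30625) = 11664 - (-7 + 30625/3) = 11664 - 1*30604/3 = 11664 - 30604/3 = 4388/3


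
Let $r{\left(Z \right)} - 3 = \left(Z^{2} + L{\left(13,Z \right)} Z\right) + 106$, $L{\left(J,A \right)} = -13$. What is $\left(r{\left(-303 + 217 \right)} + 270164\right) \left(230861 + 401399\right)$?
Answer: $176265868620$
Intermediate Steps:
$r{\left(Z \right)} = 109 + Z^{2} - 13 Z$ ($r{\left(Z \right)} = 3 + \left(\left(Z^{2} - 13 Z\right) + 106\right) = 3 + \left(106 + Z^{2} - 13 Z\right) = 109 + Z^{2} - 13 Z$)
$\left(r{\left(-303 + 217 \right)} + 270164\right) \left(230861 + 401399\right) = \left(\left(109 + \left(-303 + 217\right)^{2} - 13 \left(-303 + 217\right)\right) + 270164\right) \left(230861 + 401399\right) = \left(\left(109 + \left(-86\right)^{2} - -1118\right) + 270164\right) 632260 = \left(\left(109 + 7396 + 1118\right) + 270164\right) 632260 = \left(8623 + 270164\right) 632260 = 278787 \cdot 632260 = 176265868620$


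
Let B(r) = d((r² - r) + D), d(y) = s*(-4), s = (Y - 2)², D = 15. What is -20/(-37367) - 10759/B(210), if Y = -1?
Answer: 402032273/1345212 ≈ 298.86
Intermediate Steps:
s = 9 (s = (-1 - 2)² = (-3)² = 9)
d(y) = -36 (d(y) = 9*(-4) = -36)
B(r) = -36
-20/(-37367) - 10759/B(210) = -20/(-37367) - 10759/(-36) = -20*(-1/37367) - 10759*(-1/36) = 20/37367 + 10759/36 = 402032273/1345212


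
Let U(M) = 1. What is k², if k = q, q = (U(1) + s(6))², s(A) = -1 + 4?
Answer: 256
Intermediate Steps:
s(A) = 3
q = 16 (q = (1 + 3)² = 4² = 16)
k = 16
k² = 16² = 256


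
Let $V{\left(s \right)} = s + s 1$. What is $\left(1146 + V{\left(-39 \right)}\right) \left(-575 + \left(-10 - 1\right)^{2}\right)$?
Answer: $-484872$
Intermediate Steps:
$V{\left(s \right)} = 2 s$ ($V{\left(s \right)} = s + s = 2 s$)
$\left(1146 + V{\left(-39 \right)}\right) \left(-575 + \left(-10 - 1\right)^{2}\right) = \left(1146 + 2 \left(-39\right)\right) \left(-575 + \left(-10 - 1\right)^{2}\right) = \left(1146 - 78\right) \left(-575 + \left(-11\right)^{2}\right) = 1068 \left(-575 + 121\right) = 1068 \left(-454\right) = -484872$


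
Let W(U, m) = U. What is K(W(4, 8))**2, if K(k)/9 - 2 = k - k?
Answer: 324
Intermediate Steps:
K(k) = 18 (K(k) = 18 + 9*(k - k) = 18 + 9*0 = 18 + 0 = 18)
K(W(4, 8))**2 = 18**2 = 324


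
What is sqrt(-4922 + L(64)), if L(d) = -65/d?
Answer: I*sqrt(315073)/8 ≈ 70.164*I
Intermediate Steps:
sqrt(-4922 + L(64)) = sqrt(-4922 - 65/64) = sqrt(-315073/64) = I*sqrt(315073)/8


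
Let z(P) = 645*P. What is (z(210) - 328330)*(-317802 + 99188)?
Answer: 42166268320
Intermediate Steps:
(z(210) - 328330)*(-317802 + 99188) = (645*210 - 328330)*(-317802 + 99188) = (135450 - 328330)*(-218614) = -192880*(-218614) = 42166268320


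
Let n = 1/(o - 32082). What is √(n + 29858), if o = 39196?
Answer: 11*√12488292642/7114 ≈ 172.79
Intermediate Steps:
n = 1/7114 (n = 1/(39196 - 32082) = 1/7114 ≈ 0.00014057)
√(n + 29858) = √(1/7114 + 29858) = √(212409813/7114) = 11*√12488292642/7114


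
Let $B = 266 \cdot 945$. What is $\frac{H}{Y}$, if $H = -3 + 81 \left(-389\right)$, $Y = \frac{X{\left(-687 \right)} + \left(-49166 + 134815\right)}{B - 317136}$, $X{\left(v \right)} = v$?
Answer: $\frac{1036209096}{42481} \approx 24392.0$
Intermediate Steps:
$B = 251370$
$Y = - \frac{42481}{32883}$ ($Y = \frac{-687 + \left(-49166 + 134815\right)}{251370 - 317136} = \frac{-687 + 85649}{-65766} = 84962 \left(- \frac{1}{65766}\right) = - \frac{42481}{32883} \approx -1.2919$)
$H = -31512$ ($H = -3 - 31509 = -31512$)
$\frac{H}{Y} = - \frac{31512}{- \frac{42481}{32883}} = \left(-31512\right) \left(- \frac{32883}{42481}\right) = \frac{1036209096}{42481}$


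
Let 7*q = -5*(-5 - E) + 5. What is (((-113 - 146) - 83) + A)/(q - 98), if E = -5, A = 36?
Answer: 714/227 ≈ 3.1454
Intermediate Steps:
q = 5/7 (q = (-5*(-5 - 1*(-5)) + 5)/7 = (-5*(-5 + 5) + 5)/7 = (-5*0 + 5)/7 = (0 + 5)/7 = (1/7)*5 = 5/7 ≈ 0.71429)
(((-113 - 146) - 83) + A)/(q - 98) = (((-113 - 146) - 83) + 36)/(5/7 - 98) = ((-259 - 83) + 36)/(-681/7) = (-342 + 36)*(-7/681) = -306*(-7/681) = 714/227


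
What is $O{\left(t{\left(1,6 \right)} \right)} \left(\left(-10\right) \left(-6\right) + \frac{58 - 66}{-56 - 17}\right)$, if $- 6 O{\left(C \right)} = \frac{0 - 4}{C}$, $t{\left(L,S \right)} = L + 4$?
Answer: $\frac{8776}{1095} \approx 8.0146$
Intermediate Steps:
$t{\left(L,S \right)} = 4 + L$
$O{\left(C \right)} = \frac{2}{3 C}$ ($O{\left(C \right)} = - \frac{\left(0 - 4\right) \frac{1}{C}}{6} = - \frac{\left(-4\right) \frac{1}{C}}{6} = \frac{2}{3 C}$)
$O{\left(t{\left(1,6 \right)} \right)} \left(\left(-10\right) \left(-6\right) + \frac{58 - 66}{-56 - 17}\right) = \frac{2}{3 \left(4 + 1\right)} \left(\left(-10\right) \left(-6\right) + \frac{58 - 66}{-56 - 17}\right) = \frac{2}{3 \cdot 5} \left(60 - \frac{8}{-73}\right) = \frac{2}{3} \cdot \frac{1}{5} \left(60 - - \frac{8}{73}\right) = \frac{2 \left(60 + \frac{8}{73}\right)}{15} = \frac{2}{15} \cdot \frac{4388}{73} = \frac{8776}{1095}$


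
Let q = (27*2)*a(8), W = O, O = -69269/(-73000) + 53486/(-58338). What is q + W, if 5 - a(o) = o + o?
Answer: -1264757909539/2129337000 ≈ -593.97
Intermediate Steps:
a(o) = 5 - 2*o (a(o) = 5 - (o + o) = 5 - 2*o)
O = 68268461/2129337000 (O = -69269*(-1/73000) + 53486*(-1/58338) = 69269/73000 - 26743/29169 = 68268461/2129337000 ≈ 0.032061)
W = 68268461/2129337000 ≈ 0.032061
q = -594 (q = (27*2)*(5 - 2*8) = 54*(5 - 16) = 54*(-11) = -594)
q + W = -594 + 68268461/2129337000 = -1264757909539/2129337000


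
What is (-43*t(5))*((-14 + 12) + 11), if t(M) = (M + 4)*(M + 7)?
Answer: -41796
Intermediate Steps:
t(M) = (4 + M)*(7 + M)
(-43*t(5))*((-14 + 12) + 11) = (-43*(28 + 5**2 + 11*5))*((-14 + 12) + 11) = (-43*(28 + 25 + 55))*(-2 + 11) = -43*108*9 = -4644*9 = -41796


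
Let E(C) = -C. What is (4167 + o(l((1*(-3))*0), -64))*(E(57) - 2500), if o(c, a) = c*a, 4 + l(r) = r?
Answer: -11309611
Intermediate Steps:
l(r) = -4 + r
o(c, a) = a*c
(4167 + o(l((1*(-3))*0), -64))*(E(57) - 2500) = (4167 - 64*(-4 + (1*(-3))*0))*(-1*57 - 2500) = (4167 - 64*(-4 - 3*0))*(-57 - 2500) = (4167 - 64*(-4 + 0))*(-2557) = (4167 - 64*(-4))*(-2557) = (4167 + 256)*(-2557) = 4423*(-2557) = -11309611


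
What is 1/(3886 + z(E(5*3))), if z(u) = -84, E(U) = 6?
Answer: 1/3802 ≈ 0.00026302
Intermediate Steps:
1/(3886 + z(E(5*3))) = 1/(3886 - 84) = 1/3802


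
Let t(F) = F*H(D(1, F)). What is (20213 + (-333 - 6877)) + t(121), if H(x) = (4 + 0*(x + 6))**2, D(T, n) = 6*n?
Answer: 14939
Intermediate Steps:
H(x) = 16 (H(x) = (4 + 0*(6 + x))**2 = (4 + 0)**2 = 4**2 = 16)
t(F) = 16*F (t(F) = F*16 = 16*F)
(20213 + (-333 - 6877)) + t(121) = (20213 + (-333 - 6877)) + 16*121 = (20213 - 7210) + 1936 = 13003 + 1936 = 14939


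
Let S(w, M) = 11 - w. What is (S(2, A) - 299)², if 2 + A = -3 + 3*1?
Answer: 84100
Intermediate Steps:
A = -2 (A = -2 + (-3 + 3*1) = -2 + (-3 + 3) = -2 + 0 = -2)
(S(2, A) - 299)² = ((11 - 1*2) - 299)² = ((11 - 2) - 299)² = (9 - 299)² = (-290)² = 84100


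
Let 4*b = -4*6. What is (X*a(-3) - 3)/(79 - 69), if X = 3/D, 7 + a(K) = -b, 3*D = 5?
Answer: -12/25 ≈ -0.48000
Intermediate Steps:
b = -6 (b = (-4*6)/4 = (¼)*(-24) = -6)
D = 5/3 (D = (⅓)*5 = 5/3 ≈ 1.6667)
a(K) = -1 (a(K) = -7 - 1*(-6) = -7 + 6 = -1)
X = 9/5 (X = 3/(5/3) = 3*(⅗) = 9/5 ≈ 1.8000)
(X*a(-3) - 3)/(79 - 69) = ((9/5)*(-1) - 3)/(79 - 69) = (-9/5 - 3)/10 = -24/5*⅒ = -12/25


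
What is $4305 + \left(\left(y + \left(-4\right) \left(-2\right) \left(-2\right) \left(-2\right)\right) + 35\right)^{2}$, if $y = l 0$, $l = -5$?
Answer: $8794$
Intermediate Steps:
$y = 0$ ($y = \left(-5\right) 0 = 0$)
$4305 + \left(\left(y + \left(-4\right) \left(-2\right) \left(-2\right) \left(-2\right)\right) + 35\right)^{2} = 4305 + \left(\left(0 + \left(-4\right) \left(-2\right) \left(-2\right) \left(-2\right)\right) + 35\right)^{2} = 4305 + \left(\left(0 + 8 \left(-2\right) \left(-2\right)\right) + 35\right)^{2} = 4305 + \left(\left(0 - -32\right) + 35\right)^{2} = 4305 + \left(\left(0 + 32\right) + 35\right)^{2} = 4305 + \left(32 + 35\right)^{2} = 4305 + 67^{2} = 4305 + 4489 = 8794$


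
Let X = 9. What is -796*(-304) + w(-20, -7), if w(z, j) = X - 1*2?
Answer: 241991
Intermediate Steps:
w(z, j) = 7 (w(z, j) = 9 - 1*2 = 9 - 2 = 7)
-796*(-304) + w(-20, -7) = -796*(-304) + 7 = 241984 + 7 = 241991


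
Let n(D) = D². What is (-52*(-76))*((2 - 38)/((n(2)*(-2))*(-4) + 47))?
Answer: -142272/79 ≈ -1800.9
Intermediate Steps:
(-52*(-76))*((2 - 38)/((n(2)*(-2))*(-4) + 47)) = (-52*(-76))*((2 - 38)/((2²*(-2))*(-4) + 47)) = 3952*(-36/((4*(-2))*(-4) + 47)) = 3952*(-36/(-8*(-4) + 47)) = 3952*(-36/(32 + 47)) = 3952*(-36/79) = -142272/79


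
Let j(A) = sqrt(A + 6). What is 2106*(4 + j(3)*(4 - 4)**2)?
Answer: 8424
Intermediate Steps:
j(A) = sqrt(6 + A)
2106*(4 + j(3)*(4 - 4)**2) = 2106*(4 + sqrt(6 + 3)*(4 - 4)**2) = 2106*(4 + sqrt(9)*0**2) = 2106*(4 + 3*0) = 2106*(4 + 0) = 2106*4 = 8424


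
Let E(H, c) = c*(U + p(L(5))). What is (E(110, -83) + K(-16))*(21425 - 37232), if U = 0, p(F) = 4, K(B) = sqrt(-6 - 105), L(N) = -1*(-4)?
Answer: 5247924 - 15807*I*sqrt(111) ≈ 5.2479e+6 - 1.6654e+5*I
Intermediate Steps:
L(N) = 4
K(B) = I*sqrt(111) (K(B) = sqrt(-111) = I*sqrt(111))
E(H, c) = 4*c (E(H, c) = c*(0 + 4) = c*4 = 4*c)
(E(110, -83) + K(-16))*(21425 - 37232) = (4*(-83) + I*sqrt(111))*(21425 - 37232) = (-332 + I*sqrt(111))*(-15807) = 5247924 - 15807*I*sqrt(111)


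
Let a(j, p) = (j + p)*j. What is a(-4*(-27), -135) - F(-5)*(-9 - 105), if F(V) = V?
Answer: -3486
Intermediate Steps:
a(j, p) = j*(j + p)
a(-4*(-27), -135) - F(-5)*(-9 - 105) = (-4*(-27))*(-4*(-27) - 135) - (-5)*(-9 - 105) = 108*(108 - 135) - (-5)*(-114) = 108*(-27) - 1*570 = -2916 - 570 = -3486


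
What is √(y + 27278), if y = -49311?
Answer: I*√22033 ≈ 148.44*I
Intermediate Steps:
√(y + 27278) = √(-49311 + 27278) = √(-22033) = I*√22033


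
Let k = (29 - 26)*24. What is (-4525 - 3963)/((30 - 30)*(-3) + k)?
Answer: -1061/9 ≈ -117.89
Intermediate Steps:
k = 72 (k = 3*24 = 72)
(-4525 - 3963)/((30 - 30)*(-3) + k) = (-4525 - 3963)/((30 - 30)*(-3) + 72) = -8488/(0*(-3) + 72) = -8488/(0 + 72) = -8488/72 = -8488*1/72 = -1061/9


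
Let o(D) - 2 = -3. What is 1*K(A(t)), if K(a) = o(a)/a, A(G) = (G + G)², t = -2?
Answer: -1/16 ≈ -0.062500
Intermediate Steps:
o(D) = -1 (o(D) = 2 - 3 = -1)
A(G) = 4*G² (A(G) = (2*G)² = 4*G²)
K(a) = -1/a
1*K(A(t)) = 1*(-1/(4*(-2)²)) = 1*(-1/(4*4)) = 1*(-1/16) = -1/16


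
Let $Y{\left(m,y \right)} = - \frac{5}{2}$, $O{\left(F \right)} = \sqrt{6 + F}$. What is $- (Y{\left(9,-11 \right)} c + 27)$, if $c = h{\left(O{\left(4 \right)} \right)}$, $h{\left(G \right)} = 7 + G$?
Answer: $- \frac{19}{2} + \frac{5 \sqrt{10}}{2} \approx -1.5943$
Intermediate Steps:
$Y{\left(m,y \right)} = - \frac{5}{2}$ ($Y{\left(m,y \right)} = \left(-5\right) \frac{1}{2} = - \frac{5}{2}$)
$c = 7 + \sqrt{10}$ ($c = 7 + \sqrt{6 + 4} = 7 + \sqrt{10} \approx 10.162$)
$- (Y{\left(9,-11 \right)} c + 27) = - (- \frac{5 \left(7 + \sqrt{10}\right)}{2} + 27) = - (\left(- \frac{35}{2} - \frac{5 \sqrt{10}}{2}\right) + 27) = - (\frac{19}{2} - \frac{5 \sqrt{10}}{2}) = - \frac{19}{2} + \frac{5 \sqrt{10}}{2}$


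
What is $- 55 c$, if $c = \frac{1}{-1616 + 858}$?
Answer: $\frac{55}{758} \approx 0.072559$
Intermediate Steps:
$c = - \frac{1}{758}$ ($c = \frac{1}{-758} = - \frac{1}{758} \approx -0.0013193$)
$- 55 c = \left(-55\right) \left(- \frac{1}{758}\right) = \frac{55}{758}$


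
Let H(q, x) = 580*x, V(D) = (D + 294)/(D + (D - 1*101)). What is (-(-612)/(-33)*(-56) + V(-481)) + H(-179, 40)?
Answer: 283423369/11693 ≈ 24239.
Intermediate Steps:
V(D) = (294 + D)/(-101 + 2*D) (V(D) = (294 + D)/(D + (D - 101)) = (294 + D)/(D + (-101 + D)) = (294 + D)/(-101 + 2*D))
(-(-612)/(-33)*(-56) + V(-481)) + H(-179, 40) = (-(-612)/(-33)*(-56) + (294 - 481)/(-101 + 2*(-481))) + 580*40 = (-(-612)*(-1)/33*(-56) - 187/(-101 - 962)) + 23200 = (-36*17/33*(-56) - 187/(-1063)) + 23200 = (-204/11*(-56) - 1/1063*(-187)) + 23200 = (11424/11 + 187/1063) + 23200 = 12145769/11693 + 23200 = 283423369/11693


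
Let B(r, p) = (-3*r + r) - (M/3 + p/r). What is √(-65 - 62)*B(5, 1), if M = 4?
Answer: -173*I*√127/15 ≈ -129.97*I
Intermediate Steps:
B(r, p) = -4/3 - 2*r - p/r (B(r, p) = (-3*r + r) - (4/3 + p/r) = -2*r - (4*(⅓) + p/r) = -2*r - (4/3 + p/r) = -2*r + (-4/3 - p/r) = -4/3 - 2*r - p/r)
√(-65 - 62)*B(5, 1) = √(-65 - 62)*(-4/3 - 2*5 - 1*1/5) = √(-127)*(-4/3 - 10 - 1*1*⅕) = (I*√127)*(-4/3 - 10 - ⅕) = (I*√127)*(-173/15) = -173*I*√127/15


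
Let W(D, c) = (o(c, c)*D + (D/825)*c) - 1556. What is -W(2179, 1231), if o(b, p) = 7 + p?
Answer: -2226920299/825 ≈ -2.6993e+6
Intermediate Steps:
W(D, c) = -1556 + D*(7 + c) + D*c/825 (W(D, c) = ((7 + c)*D + (D/825)*c) - 1556 = (D*(7 + c) + (D*(1/825))*c) - 1556 = (D*(7 + c) + (D/825)*c) - 1556 = (D*(7 + c) + D*c/825) - 1556 = -1556 + D*(7 + c) + D*c/825)
-W(2179, 1231) = -(-1556 + 7*2179 + (826/825)*2179*1231) = -(-1556 + 15253 + 2215620274/825) = -1*2226920299/825 = -2226920299/825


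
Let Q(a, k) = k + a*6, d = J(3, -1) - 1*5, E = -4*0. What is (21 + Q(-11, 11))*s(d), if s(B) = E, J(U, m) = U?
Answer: 0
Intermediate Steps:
E = 0
d = -2 (d = 3 - 1*5 = 3 - 5 = -2)
s(B) = 0
Q(a, k) = k + 6*a
(21 + Q(-11, 11))*s(d) = (21 + (11 + 6*(-11)))*0 = (21 + (11 - 66))*0 = (21 - 55)*0 = -34*0 = 0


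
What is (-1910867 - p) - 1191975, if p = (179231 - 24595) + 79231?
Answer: -3336709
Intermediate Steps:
p = 233867 (p = 154636 + 79231 = 233867)
(-1910867 - p) - 1191975 = (-1910867 - 1*233867) - 1191975 = (-1910867 - 233867) - 1191975 = -2144734 - 1191975 = -3336709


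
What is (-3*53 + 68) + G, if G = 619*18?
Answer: 11051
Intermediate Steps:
G = 11142
(-3*53 + 68) + G = (-3*53 + 68) + 11142 = (-159 + 68) + 11142 = -91 + 11142 = 11051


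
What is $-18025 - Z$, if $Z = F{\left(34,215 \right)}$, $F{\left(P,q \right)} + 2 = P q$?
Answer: $-25333$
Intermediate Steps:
$F{\left(P,q \right)} = -2 + P q$
$Z = 7308$ ($Z = -2 + 34 \cdot 215 = -2 + 7310 = 7308$)
$-18025 - Z = -18025 - 7308 = -25333$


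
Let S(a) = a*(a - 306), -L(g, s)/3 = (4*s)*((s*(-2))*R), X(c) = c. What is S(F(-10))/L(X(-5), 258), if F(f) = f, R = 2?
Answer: 395/399384 ≈ 0.00098902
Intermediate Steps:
L(g, s) = 48*s² (L(g, s) = -3*4*s*(s*(-2))*2 = -3*4*s*-2*s*2 = -3*4*s*(-4*s) = -(-48)*s² = 48*s²)
S(a) = a*(-306 + a)
S(F(-10))/L(X(-5), 258) = (-10*(-306 - 10))/((48*258²)) = (-10*(-316))/((48*66564)) = 3160/3195072 = 3160*(1/3195072) = 395/399384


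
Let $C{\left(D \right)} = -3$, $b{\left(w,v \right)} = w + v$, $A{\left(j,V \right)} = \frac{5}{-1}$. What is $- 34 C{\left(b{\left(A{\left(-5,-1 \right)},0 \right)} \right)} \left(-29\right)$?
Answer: $-2958$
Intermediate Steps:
$A{\left(j,V \right)} = -5$ ($A{\left(j,V \right)} = 5 \left(-1\right) = -5$)
$b{\left(w,v \right)} = v + w$
$- 34 C{\left(b{\left(A{\left(-5,-1 \right)},0 \right)} \right)} \left(-29\right) = \left(-34\right) \left(-3\right) \left(-29\right) = 102 \left(-29\right) = -2958$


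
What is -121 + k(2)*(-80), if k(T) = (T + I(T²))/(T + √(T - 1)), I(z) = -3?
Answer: -283/3 ≈ -94.333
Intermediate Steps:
k(T) = (-3 + T)/(T + √(-1 + T)) (k(T) = (T - 3)/(T + √(T - 1)) = (-3 + T)/(T + √(-1 + T)))
-121 + k(2)*(-80) = -121 + ((-3 + 2)/(2 + √(-1 + 2)))*(-80) = -121 + (-1/(2 + √1))*(-80) = -121 + (-1/(2 + 1))*(-80) = -121 + (-1/3)*(-80) = -121 + ((⅓)*(-1))*(-80) = -121 - ⅓*(-80) = -121 + 80/3 = -283/3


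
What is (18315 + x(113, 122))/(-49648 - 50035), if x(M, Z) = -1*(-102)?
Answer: -18417/99683 ≈ -0.18476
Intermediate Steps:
x(M, Z) = 102
(18315 + x(113, 122))/(-49648 - 50035) = (18315 + 102)/(-49648 - 50035) = 18417/(-99683) = 18417*(-1/99683) = -18417/99683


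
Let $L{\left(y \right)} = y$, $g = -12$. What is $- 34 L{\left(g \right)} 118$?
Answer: $48144$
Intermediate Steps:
$- 34 L{\left(g \right)} 118 = \left(-34\right) \left(-12\right) 118 = 408 \cdot 118 = 48144$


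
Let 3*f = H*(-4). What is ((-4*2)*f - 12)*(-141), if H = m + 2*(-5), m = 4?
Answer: 10716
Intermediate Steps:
H = -6 (H = 4 + 2*(-5) = 4 - 10 = -6)
f = 8 (f = (-6*(-4))/3 = (1/3)*24 = 8)
((-4*2)*f - 12)*(-141) = (-4*2*8 - 12)*(-141) = (-8*8 - 12)*(-141) = (-64 - 12)*(-141) = -76*(-141) = 10716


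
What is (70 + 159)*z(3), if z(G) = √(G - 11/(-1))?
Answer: 229*√14 ≈ 856.84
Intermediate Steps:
z(G) = √(11 + G) (z(G) = √(G - 11*(-1)) = √(G + 11) = √(11 + G))
(70 + 159)*z(3) = (70 + 159)*√(11 + 3) = 229*√14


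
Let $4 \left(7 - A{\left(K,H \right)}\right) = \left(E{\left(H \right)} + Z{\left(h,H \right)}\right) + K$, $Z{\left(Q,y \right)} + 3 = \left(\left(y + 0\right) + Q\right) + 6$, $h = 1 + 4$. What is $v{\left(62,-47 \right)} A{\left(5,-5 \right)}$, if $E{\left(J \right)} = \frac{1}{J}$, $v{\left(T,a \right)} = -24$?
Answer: $- \frac{606}{5} \approx -121.2$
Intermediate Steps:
$h = 5$
$Z{\left(Q,y \right)} = 3 + Q + y$ ($Z{\left(Q,y \right)} = -3 + \left(\left(\left(y + 0\right) + Q\right) + 6\right) = -3 + \left(\left(y + Q\right) + 6\right) = -3 + \left(\left(Q + y\right) + 6\right) = -3 + \left(6 + Q + y\right) = 3 + Q + y$)
$A{\left(K,H \right)} = 5 - \frac{H}{4} - \frac{K}{4} - \frac{1}{4 H}$ ($A{\left(K,H \right)} = 7 - \frac{\left(\frac{1}{H} + \left(3 + 5 + H\right)\right) + K}{4} = 7 - \frac{\left(\frac{1}{H} + \left(8 + H\right)\right) + K}{4} = 7 - \frac{\left(8 + H + \frac{1}{H}\right) + K}{4} = 7 - \frac{8 + H + K + \frac{1}{H}}{4} = 7 - \left(2 + \frac{H}{4} + \frac{K}{4} + \frac{1}{4 H}\right) = 5 - \frac{H}{4} - \frac{K}{4} - \frac{1}{4 H}$)
$v{\left(62,-47 \right)} A{\left(5,-5 \right)} = - 24 \frac{-1 - 5 \left(20 - -5 - 5\right)}{4 \left(-5\right)} = - 24 \cdot \frac{1}{4} \left(- \frac{1}{5}\right) \left(-1 - 5 \left(20 + 5 - 5\right)\right) = - 24 \cdot \frac{1}{4} \left(- \frac{1}{5}\right) \left(-1 - 100\right) = - 24 \cdot \frac{1}{4} \left(- \frac{1}{5}\right) \left(-101\right) = \left(-24\right) \frac{101}{20} = - \frac{606}{5}$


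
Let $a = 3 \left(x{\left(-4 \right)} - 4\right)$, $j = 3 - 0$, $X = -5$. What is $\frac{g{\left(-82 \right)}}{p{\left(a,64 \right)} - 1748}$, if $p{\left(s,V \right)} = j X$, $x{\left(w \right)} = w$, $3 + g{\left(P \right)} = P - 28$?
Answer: $\frac{113}{1763} \approx 0.064095$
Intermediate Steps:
$g{\left(P \right)} = -31 + P$ ($g{\left(P \right)} = -3 + \left(P - 28\right) = -3 + \left(-28 + P\right) = -31 + P$)
$j = 3$ ($j = 3 + 0 = 3$)
$a = -24$ ($a = 3 \left(-4 - 4\right) = 3 \left(-8\right) = -24$)
$p{\left(s,V \right)} = -15$ ($p{\left(s,V \right)} = 3 \left(-5\right) = -15$)
$\frac{g{\left(-82 \right)}}{p{\left(a,64 \right)} - 1748} = \frac{-31 - 82}{-15 - 1748} = - \frac{113}{-15 - 1748} = - \frac{113}{-1763} = \left(-113\right) \left(- \frac{1}{1763}\right) = \frac{113}{1763}$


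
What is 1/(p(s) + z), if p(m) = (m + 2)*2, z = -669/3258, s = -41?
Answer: -1086/84931 ≈ -0.012787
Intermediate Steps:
z = -223/1086 (z = -669*1/3258 = -223/1086 ≈ -0.20534)
p(m) = 4 + 2*m (p(m) = (2 + m)*2 = 4 + 2*m)
1/(p(s) + z) = 1/((4 + 2*(-41)) - 223/1086) = 1/((4 - 82) - 223/1086) = 1/(-78 - 223/1086) = 1/(-84931/1086) = -1086/84931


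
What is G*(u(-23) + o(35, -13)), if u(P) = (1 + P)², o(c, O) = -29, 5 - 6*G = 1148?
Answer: -173355/2 ≈ -86678.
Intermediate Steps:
G = -381/2 (G = ⅚ - ⅙*1148 = ⅚ - 574/3 = -381/2 ≈ -190.50)
G*(u(-23) + o(35, -13)) = -381*((1 - 23)² - 29)/2 = -381*((-22)² - 29)/2 = -381*(484 - 29)/2 = -381/2*455 = -173355/2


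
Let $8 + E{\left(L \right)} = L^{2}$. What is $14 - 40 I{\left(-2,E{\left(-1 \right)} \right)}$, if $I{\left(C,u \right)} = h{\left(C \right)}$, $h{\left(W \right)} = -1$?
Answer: $54$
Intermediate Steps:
$E{\left(L \right)} = -8 + L^{2}$
$I{\left(C,u \right)} = -1$
$14 - 40 I{\left(-2,E{\left(-1 \right)} \right)} = 14 - -40 = 14 + 40 = 54$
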